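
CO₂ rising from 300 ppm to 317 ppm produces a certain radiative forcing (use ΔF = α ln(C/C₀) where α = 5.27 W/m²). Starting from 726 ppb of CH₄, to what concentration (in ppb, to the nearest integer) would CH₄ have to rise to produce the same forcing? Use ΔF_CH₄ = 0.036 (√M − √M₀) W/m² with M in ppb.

M ≈ 1226 ppb

CO₂ forcing: 5.27 × ln(317/300) = 5.27 × 0.055119 = 0.29048 W/m².
Set 0.036(√M − √726) = 0.29048: √M = 0.29048/0.036 + √726 = 8.0689 + 26.9444 = 35.0133.
M = (35.0133)² = 1225.93 ppb.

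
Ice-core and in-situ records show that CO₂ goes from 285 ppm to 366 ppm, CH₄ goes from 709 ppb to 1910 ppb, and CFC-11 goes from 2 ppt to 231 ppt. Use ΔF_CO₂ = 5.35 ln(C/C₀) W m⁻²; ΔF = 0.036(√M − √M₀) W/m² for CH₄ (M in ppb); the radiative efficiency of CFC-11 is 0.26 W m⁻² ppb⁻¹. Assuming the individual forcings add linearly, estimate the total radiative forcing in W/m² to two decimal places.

ΔF = 2.01 W/m²

CO₂: 5.35 × ln(366/285) = 5.35 × ln(1.28421) = 5.35 × 0.25014 = 1.3382 W/m².
CH₄: 0.036 × (√1910 − √709) = 0.036 × (43.7035 − 26.6271) = 0.036 × 17.0764 = 0.6148 W/m².
CFC-11: Δ = 231 − 2 = 229 ppt = 0.229 ppb; ΔF = 0.26 × 0.229 = 0.0595 W/m².
Total ΔF = 1.3382 + 0.6148 + 0.0595 = 2.0125 W/m².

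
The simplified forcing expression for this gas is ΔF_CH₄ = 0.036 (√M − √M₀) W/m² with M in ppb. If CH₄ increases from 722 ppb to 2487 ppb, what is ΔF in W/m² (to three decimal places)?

ΔF = 0.828 W/m²

CH₄: 0.036 × (√2487 − √722) = 0.036 × (49.8698 − 26.8701) = 0.036 × 22.9997 = 0.8280 W/m².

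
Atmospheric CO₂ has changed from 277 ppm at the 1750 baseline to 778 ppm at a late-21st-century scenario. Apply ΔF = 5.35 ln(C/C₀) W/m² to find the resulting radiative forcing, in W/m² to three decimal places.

CO₂: 5.35 × ln(778/277) = 5.35 × ln(2.80866) = 5.35 × 1.03271 = 5.5250 W/m².

ΔF = 5.525 W/m²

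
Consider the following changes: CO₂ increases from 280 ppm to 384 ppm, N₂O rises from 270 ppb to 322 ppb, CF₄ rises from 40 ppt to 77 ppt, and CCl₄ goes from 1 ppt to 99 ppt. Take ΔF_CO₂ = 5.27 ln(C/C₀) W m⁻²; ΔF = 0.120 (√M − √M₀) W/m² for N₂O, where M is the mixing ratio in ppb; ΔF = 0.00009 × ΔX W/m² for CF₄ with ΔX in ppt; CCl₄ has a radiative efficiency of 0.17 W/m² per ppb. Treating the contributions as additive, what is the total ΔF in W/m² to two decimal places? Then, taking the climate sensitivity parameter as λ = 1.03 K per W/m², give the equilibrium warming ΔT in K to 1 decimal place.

ΔF = 1.87 W/m²; ΔT = 1.9 K

CO₂: 5.27 × ln(384/280) = 5.27 × ln(1.37143) = 5.27 × 0.31585 = 1.6645 W/m².
N₂O: 0.120 × (√322 − √270) = 0.120 × (17.9444 − 16.4317) = 0.120 × 1.5127 = 0.1815 W/m².
CF₄: ΔF = 0.00009 × (77 − 40) = 0.00009 × 37 = 0.0033 W/m².
CCl₄: Δ = 99 − 1 = 98 ppt = 0.098 ppb; ΔF = 0.17 × 0.098 = 0.0167 W/m².
Total ΔF = 1.6645 + 0.1815 + 0.0033 + 0.0167 = 1.8660 W/m².
ΔT = λ ΔF = 1.03 × 1.87 = 1.9261 K.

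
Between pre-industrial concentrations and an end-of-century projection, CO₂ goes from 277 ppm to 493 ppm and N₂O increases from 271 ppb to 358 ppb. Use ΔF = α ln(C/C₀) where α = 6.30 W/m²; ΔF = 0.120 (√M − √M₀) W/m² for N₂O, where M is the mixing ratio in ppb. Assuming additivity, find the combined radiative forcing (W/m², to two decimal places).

CO₂: 6.30 × ln(493/277) = 6.30 × ln(1.77978) = 6.30 × 0.57649 = 3.6319 W/m².
N₂O: 0.120 × (√358 − √271) = 0.120 × (18.9209 − 16.4621) = 0.120 × 2.4588 = 0.2951 W/m².
Total ΔF = 3.6319 + 0.2951 = 3.9270 W/m².

ΔF = 3.93 W/m²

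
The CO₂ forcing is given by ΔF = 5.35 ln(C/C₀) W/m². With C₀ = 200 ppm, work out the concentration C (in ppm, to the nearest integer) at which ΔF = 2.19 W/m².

C ≈ 301 ppm

Set 5.35 ln(C/200) = 2.19, so ln(C/200) = 2.19/5.35 = 0.40935.
Then C/200 = e^0.40935 = 1.50584, giving C = 200 × 1.50584 = 301.17 ppm.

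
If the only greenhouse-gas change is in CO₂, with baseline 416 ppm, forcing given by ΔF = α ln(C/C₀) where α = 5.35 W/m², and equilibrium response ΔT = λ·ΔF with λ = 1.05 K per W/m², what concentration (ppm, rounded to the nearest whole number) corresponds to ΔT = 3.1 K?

C ≈ 722 ppm

Required forcing: ΔF = ΔT/λ = 3.1/1.05 = 2.9524 W/m².
Then ln(C/416) = ΔF/5.35 = 2.9524/5.35 = 0.55185.
So C = 416 × e^0.55185 = 416 × 1.73646 = 722.37 ppm.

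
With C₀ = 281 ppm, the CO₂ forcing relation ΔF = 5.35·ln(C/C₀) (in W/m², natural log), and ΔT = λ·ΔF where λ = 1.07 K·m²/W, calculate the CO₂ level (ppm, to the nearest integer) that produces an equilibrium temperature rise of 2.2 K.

C ≈ 413 ppm

Required forcing: ΔF = ΔT/λ = 2.2/1.07 = 2.0561 W/m².
Then ln(C/281) = ΔF/5.35 = 2.0561/5.35 = 0.38432.
So C = 281 × e^0.38432 = 281 × 1.46862 = 412.68 ppm.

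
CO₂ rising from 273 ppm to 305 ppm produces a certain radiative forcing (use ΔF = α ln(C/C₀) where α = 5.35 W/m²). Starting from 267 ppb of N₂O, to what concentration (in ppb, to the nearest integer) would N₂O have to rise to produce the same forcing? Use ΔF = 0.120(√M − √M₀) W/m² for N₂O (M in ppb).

M ≈ 453 ppb

CO₂ forcing: 5.35 × ln(305/273) = 5.35 × 0.110840 = 0.59299 W/m².
Set 0.120(√M − √267) = 0.59299: √M = 0.59299/0.120 + √267 = 4.9416 + 16.3401 = 21.2817.
M = (21.2817)² = 452.91 ppb.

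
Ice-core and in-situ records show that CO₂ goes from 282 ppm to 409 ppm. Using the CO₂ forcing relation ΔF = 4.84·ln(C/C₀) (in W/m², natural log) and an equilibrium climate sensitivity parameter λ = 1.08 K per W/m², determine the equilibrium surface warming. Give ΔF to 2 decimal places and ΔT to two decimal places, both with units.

CO₂: 4.84 × ln(409/282) = 4.84 × ln(1.45035) = 4.84 × 0.37180 = 1.7995 W/m².
ΔT = λ ΔF = 1.08 × 1.80 = 1.9440 K.

ΔF = 1.80 W/m²; ΔT = 1.94 K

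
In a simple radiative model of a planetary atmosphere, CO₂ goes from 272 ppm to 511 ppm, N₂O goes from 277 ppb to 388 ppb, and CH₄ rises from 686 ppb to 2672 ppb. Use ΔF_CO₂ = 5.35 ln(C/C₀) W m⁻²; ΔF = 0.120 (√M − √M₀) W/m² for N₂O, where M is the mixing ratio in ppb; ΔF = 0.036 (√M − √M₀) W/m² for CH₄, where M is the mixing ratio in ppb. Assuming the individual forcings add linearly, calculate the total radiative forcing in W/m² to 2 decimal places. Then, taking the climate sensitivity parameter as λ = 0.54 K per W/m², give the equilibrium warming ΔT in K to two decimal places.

ΔF = 4.66 W/m²; ΔT = 2.52 K

CO₂: 5.35 × ln(511/272) = 5.35 × ln(1.87868) = 5.35 × 0.63057 = 3.3735 W/m².
N₂O: 0.120 × (√388 − √277) = 0.120 × (19.6977 − 16.6433) = 0.120 × 3.0544 = 0.3665 W/m².
CH₄: 0.036 × (√2672 − √686) = 0.036 × (51.6914 − 26.1916) = 0.036 × 25.4998 = 0.9180 W/m².
Total ΔF = 3.3735 + 0.3665 + 0.9180 = 4.6580 W/m².
ΔT = λ ΔF = 0.54 × 4.66 = 2.5164 K.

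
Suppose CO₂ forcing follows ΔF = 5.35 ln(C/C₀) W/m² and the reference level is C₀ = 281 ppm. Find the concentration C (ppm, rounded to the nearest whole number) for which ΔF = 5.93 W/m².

C ≈ 851 ppm

Set 5.35 ln(C/281) = 5.93, so ln(C/281) = 5.93/5.35 = 1.10841.
Then C/281 = e^1.10841 = 3.02954, giving C = 281 × 3.02954 = 851.30 ppm.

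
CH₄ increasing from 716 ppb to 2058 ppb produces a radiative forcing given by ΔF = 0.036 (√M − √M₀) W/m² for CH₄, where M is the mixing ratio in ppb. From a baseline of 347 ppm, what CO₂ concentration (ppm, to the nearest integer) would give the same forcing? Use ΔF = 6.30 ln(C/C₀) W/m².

CH₄ forcing: 0.036 × (√2058 − √716) = 0.036 × (45.3652 − 26.7582) = 0.036 × 18.6070 = 0.66985 W/m².
Set 6.30 ln(C/347) = 0.66985: ln(C/347) = 0.66985/6.30 = 0.10633, so C = 347 × e^0.10633 = 347 × 1.11219 = 385.93 ppm.

C ≈ 386 ppm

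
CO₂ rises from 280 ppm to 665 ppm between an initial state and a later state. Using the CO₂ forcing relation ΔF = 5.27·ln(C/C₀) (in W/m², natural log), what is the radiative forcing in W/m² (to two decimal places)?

ΔF = 4.56 W/m²

CO₂ absorption bands are partially saturated, so forcing scales with the logarithm of the concentration ratio.
CO₂: 5.27 × ln(665/280) = 5.27 × ln(2.37500) = 5.27 × 0.86500 = 4.5586 W/m².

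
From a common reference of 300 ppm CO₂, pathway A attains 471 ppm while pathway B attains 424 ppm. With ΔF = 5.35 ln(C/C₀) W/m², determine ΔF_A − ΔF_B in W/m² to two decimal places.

ΔF_A − ΔF_B = 0.56 W/m²

ΔF_A = 5.35 ln(471/300) = 5.35 × 0.45108 = 2.4133 W/m².
ΔF_B = 5.35 ln(424/300) = 5.35 × 0.34595 = 1.8508 W/m².
Difference: 2.4133 − 1.8508 = 0.5625 W/m².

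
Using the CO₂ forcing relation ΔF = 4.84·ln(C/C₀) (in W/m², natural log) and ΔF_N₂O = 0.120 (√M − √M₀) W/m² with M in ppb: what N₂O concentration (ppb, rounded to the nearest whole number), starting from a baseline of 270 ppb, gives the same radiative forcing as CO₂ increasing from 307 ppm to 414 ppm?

CO₂ forcing: 4.84 × ln(414/307) = 4.84 × 0.299018 = 1.44725 W/m².
Set 0.120(√M − √270) = 1.44725: √M = 1.44725/0.120 + √270 = 12.0604 + 16.4317 = 28.4921.
M = (28.4921)² = 811.80 ppb.

M ≈ 812 ppb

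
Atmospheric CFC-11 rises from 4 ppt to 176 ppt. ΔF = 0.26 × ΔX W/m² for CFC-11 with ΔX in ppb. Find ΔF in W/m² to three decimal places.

ΔF = 0.045 W/m²

CFC-11: Δ = 176 − 4 = 172 ppt = 0.172 ppb; ΔF = 0.26 × 0.172 = 0.0447 W/m².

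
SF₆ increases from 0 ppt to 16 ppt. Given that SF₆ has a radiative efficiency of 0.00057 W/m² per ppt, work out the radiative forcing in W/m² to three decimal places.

SF₆: ΔF = 0.00057 × (16 − 0) = 0.00057 × 16 = 0.0091 W/m².

ΔF = 0.009 W/m²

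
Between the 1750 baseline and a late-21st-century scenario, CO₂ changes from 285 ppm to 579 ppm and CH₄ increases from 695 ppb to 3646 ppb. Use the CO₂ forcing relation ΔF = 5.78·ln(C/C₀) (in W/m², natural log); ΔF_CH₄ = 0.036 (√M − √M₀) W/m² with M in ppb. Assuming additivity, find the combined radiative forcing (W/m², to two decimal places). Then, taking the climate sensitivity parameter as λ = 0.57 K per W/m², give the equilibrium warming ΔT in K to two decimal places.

CO₂: 5.78 × ln(579/285) = 5.78 × ln(2.03158) = 5.78 × 0.70881 = 4.0969 W/m².
CH₄: 0.036 × (√3646 − √695) = 0.036 × (60.3821 − 26.3629) = 0.036 × 34.0192 = 1.2247 W/m².
Total ΔF = 4.0969 + 1.2247 = 5.3216 W/m².
ΔT = λ ΔF = 0.57 × 5.32 = 3.0324 K.

ΔF = 5.32 W/m²; ΔT = 3.03 K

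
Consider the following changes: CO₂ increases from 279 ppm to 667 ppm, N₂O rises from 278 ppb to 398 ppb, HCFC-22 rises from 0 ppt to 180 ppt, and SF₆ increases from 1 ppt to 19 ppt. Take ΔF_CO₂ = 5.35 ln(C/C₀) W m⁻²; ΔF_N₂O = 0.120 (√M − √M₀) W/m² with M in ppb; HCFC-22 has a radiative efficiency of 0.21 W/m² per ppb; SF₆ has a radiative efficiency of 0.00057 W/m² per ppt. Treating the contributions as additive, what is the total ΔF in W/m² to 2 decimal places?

CO₂: 5.35 × ln(667/279) = 5.35 × ln(2.39068) = 5.35 × 0.87158 = 4.6630 W/m².
N₂O: 0.120 × (√398 − √278) = 0.120 × (19.9499 − 16.6733) = 0.120 × 3.2766 = 0.3932 W/m².
HCFC-22: Δ = 180 − 0 = 180 ppt = 0.180 ppb; ΔF = 0.21 × 0.180 = 0.0378 W/m².
SF₆: ΔF = 0.00057 × (19 − 1) = 0.00057 × 18 = 0.0103 W/m².
Total ΔF = 4.6630 + 0.3932 + 0.0378 + 0.0103 = 5.1043 W/m².

ΔF = 5.10 W/m²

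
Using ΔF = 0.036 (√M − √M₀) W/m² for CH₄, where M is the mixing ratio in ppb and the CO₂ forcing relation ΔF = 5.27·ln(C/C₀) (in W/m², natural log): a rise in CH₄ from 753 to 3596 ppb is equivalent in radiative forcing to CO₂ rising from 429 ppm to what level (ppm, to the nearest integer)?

CH₄ forcing: 0.036 × (√3596 − √753) = 0.036 × (59.9667 − 27.4408) = 0.036 × 32.5259 = 1.17093 W/m².
Set 5.27 ln(C/429) = 1.17093: ln(C/429) = 1.17093/5.27 = 0.22219, so C = 429 × e^0.22219 = 429 × 1.24881 = 535.74 ppm.

C ≈ 536 ppm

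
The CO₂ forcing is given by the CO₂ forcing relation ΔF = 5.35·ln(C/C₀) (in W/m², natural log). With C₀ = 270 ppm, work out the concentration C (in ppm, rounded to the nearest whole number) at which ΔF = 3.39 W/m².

Set 5.35 ln(C/270) = 3.39, so ln(C/270) = 3.39/5.35 = 0.63364.
Then C/270 = e^0.63364 = 1.88446, giving C = 270 × 1.88446 = 508.80 ppm.

C ≈ 509 ppm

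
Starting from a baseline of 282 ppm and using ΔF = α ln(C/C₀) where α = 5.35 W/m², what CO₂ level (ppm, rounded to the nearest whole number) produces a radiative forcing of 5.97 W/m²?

C ≈ 861 ppm

Set 5.35 ln(C/282) = 5.97, so ln(C/282) = 5.97/5.35 = 1.11589.
Then C/282 = e^1.11589 = 3.05228, giving C = 282 × 3.05228 = 860.74 ppm.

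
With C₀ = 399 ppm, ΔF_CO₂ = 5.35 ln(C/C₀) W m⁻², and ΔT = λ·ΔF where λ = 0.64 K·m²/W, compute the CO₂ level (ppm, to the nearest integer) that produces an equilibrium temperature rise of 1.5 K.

C ≈ 618 ppm

Required forcing: ΔF = ΔT/λ = 1.5/0.64 = 2.3438 W/m².
Then ln(C/399) = ΔF/5.35 = 2.3438/5.35 = 0.43809.
So C = 399 × e^0.43809 = 399 × 1.54974 = 618.35 ppm.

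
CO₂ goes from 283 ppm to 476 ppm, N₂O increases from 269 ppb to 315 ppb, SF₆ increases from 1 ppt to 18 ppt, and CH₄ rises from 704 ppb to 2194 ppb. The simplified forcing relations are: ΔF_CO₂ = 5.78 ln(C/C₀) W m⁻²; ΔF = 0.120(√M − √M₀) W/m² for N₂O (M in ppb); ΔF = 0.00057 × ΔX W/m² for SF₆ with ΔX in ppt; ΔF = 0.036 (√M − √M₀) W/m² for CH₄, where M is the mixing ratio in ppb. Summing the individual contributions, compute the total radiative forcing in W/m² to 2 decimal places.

CO₂: 5.78 × ln(476/283) = 5.78 × ln(1.68198) = 5.78 × 0.51997 = 3.0054 W/m².
N₂O: 0.120 × (√315 − √269) = 0.120 × (17.7482 − 16.4012) = 0.120 × 1.3470 = 0.1616 W/m².
SF₆: ΔF = 0.00057 × (18 − 1) = 0.00057 × 17 = 0.0097 W/m².
CH₄: 0.036 × (√2194 − √704) = 0.036 × (46.8402 − 26.5330) = 0.036 × 20.3072 = 0.7311 W/m².
Total ΔF = 3.0054 + 0.1616 + 0.0097 + 0.7311 = 3.9078 W/m².

ΔF = 3.91 W/m²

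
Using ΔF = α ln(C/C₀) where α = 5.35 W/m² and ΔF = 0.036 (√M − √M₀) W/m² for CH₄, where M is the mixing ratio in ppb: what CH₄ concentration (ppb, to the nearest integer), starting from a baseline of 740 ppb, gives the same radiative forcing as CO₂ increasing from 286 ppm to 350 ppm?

M ≈ 3273 ppb

CO₂ forcing: 5.35 × ln(350/286) = 5.35 × 0.201941 = 1.08038 W/m².
Set 0.036(√M − √740) = 1.08038: √M = 1.08038/0.036 + √740 = 30.0106 + 27.2029 = 57.2135.
M = (57.2135)² = 3273.38 ppb.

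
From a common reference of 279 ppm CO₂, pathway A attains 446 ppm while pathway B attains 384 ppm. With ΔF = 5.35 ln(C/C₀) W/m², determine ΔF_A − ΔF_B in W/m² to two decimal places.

ΔF_A = 5.35 ln(446/279) = 5.35 × 0.46911 = 2.5097 W/m².
ΔF_B = 5.35 ln(384/279) = 5.35 × 0.31943 = 1.7090 W/m².
Difference: 2.5097 − 1.7090 = 0.8007 W/m².

ΔF_A − ΔF_B = 0.80 W/m²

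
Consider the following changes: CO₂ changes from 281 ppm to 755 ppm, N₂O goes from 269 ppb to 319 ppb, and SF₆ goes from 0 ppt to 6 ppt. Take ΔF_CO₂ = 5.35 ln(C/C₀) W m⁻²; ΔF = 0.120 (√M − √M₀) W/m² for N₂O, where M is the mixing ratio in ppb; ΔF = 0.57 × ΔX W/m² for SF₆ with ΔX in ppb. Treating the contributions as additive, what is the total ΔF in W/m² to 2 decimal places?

ΔF = 5.47 W/m²

CO₂: 5.35 × ln(755/281) = 5.35 × ln(2.68683) = 5.35 × 0.98836 = 5.2877 W/m².
N₂O: 0.120 × (√319 − √269) = 0.120 × (17.8606 − 16.4012) = 0.120 × 1.4594 = 0.1751 W/m².
SF₆: Δ = 6 − 0 = 6 ppt = 0.006 ppb; ΔF = 0.57 × 0.006 = 0.0034 W/m².
Total ΔF = 5.2877 + 0.1751 + 0.0034 = 5.4662 W/m².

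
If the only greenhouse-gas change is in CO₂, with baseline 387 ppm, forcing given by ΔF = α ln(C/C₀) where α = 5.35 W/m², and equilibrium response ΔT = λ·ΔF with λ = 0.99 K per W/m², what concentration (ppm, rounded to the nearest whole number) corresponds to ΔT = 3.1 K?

Required forcing: ΔF = ΔT/λ = 3.1/0.99 = 3.1313 W/m².
Then ln(C/387) = ΔF/5.35 = 3.1313/5.35 = 0.58529.
So C = 387 × e^0.58529 = 387 × 1.79551 = 694.86 ppm.

C ≈ 695 ppm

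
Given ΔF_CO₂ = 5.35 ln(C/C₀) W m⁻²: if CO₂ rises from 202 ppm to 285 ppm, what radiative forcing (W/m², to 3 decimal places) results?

CO₂: 5.35 × ln(285/202) = 5.35 × ln(1.41089) = 5.35 × 0.34422 = 1.8416 W/m².

ΔF = 1.842 W/m²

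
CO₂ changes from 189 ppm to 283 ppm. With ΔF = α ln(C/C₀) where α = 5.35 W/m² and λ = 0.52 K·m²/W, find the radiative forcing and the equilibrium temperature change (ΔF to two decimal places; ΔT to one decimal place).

ΔF = 2.16 W/m²; ΔT = 1.1 K

CO₂: 5.35 × ln(283/189) = 5.35 × ln(1.49735) = 5.35 × 0.40370 = 2.1598 W/m².
ΔT = λ ΔF = 0.52 × 2.16 = 1.1232 K.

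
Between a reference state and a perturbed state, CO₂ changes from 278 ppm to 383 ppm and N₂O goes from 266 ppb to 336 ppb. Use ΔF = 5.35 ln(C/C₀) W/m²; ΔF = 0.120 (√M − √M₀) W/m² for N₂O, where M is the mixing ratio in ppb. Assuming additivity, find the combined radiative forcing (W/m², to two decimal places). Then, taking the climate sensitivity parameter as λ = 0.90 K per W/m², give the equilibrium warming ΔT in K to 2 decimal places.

CO₂: 5.35 × ln(383/278) = 5.35 × ln(1.37770) = 5.35 × 0.32042 = 1.7142 W/m².
N₂O: 0.120 × (√336 − √266) = 0.120 × (18.3303 − 16.3095) = 0.120 × 2.0208 = 0.2425 W/m².
Total ΔF = 1.7142 + 0.2425 = 1.9567 W/m².
ΔT = λ ΔF = 0.90 × 1.96 = 1.7640 K.

ΔF = 1.96 W/m²; ΔT = 1.76 K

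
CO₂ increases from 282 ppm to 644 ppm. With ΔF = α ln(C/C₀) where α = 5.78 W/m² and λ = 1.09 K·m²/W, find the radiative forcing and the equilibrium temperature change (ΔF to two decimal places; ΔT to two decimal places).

CO₂: 5.78 × ln(644/282) = 5.78 × ln(2.28369) = 5.78 × 0.82579 = 4.7731 W/m².
ΔT = λ ΔF = 1.09 × 4.77 = 5.1993 K.

ΔF = 4.77 W/m²; ΔT = 5.20 K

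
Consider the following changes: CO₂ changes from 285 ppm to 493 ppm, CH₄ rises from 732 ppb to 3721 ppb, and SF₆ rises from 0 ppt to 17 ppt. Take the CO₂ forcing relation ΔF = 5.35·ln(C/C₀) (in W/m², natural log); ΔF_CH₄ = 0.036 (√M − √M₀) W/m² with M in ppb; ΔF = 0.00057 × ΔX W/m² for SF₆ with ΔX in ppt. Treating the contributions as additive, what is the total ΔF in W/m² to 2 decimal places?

ΔF = 4.16 W/m²

CO₂: 5.35 × ln(493/285) = 5.35 × ln(1.72982) = 5.35 × 0.54802 = 2.9319 W/m².
CH₄: 0.036 × (√3721 − √732) = 0.036 × (61.0000 − 27.0555) = 0.036 × 33.9445 = 1.2220 W/m².
SF₆: ΔF = 0.00057 × (17 − 0) = 0.00057 × 17 = 0.0097 W/m².
Total ΔF = 2.9319 + 1.2220 + 0.0097 = 4.1636 W/m².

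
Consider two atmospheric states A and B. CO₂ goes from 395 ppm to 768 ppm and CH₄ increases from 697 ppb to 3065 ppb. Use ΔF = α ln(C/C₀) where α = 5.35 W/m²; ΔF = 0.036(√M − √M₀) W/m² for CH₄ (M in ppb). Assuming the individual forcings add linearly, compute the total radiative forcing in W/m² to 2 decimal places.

ΔF = 4.60 W/m²

CO₂: 5.35 × ln(768/395) = 5.35 × ln(1.94430) = 5.35 × 0.66490 = 3.5572 W/m².
CH₄: 0.036 × (√3065 − √697) = 0.036 × (55.3624 − 26.4008) = 0.036 × 28.9616 = 1.0426 W/m².
Total ΔF = 3.5572 + 1.0426 = 4.5998 W/m².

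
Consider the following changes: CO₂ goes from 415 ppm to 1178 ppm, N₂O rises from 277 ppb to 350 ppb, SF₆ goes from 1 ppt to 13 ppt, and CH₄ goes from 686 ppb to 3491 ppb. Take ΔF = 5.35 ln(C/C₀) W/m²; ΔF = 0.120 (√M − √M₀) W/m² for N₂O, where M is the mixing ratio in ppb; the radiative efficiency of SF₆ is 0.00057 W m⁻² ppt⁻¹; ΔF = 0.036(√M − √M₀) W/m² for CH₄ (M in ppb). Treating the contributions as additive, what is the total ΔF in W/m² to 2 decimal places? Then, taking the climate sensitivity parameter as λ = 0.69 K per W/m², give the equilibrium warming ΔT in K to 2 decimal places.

ΔF = 7.02 W/m²; ΔT = 4.84 K

CO₂: 5.35 × ln(1178/415) = 5.35 × ln(2.83855) = 5.35 × 1.04329 = 5.5816 W/m².
N₂O: 0.120 × (√350 − √277) = 0.120 × (18.7083 − 16.6433) = 0.120 × 2.0650 = 0.2478 W/m².
SF₆: ΔF = 0.00057 × (13 − 1) = 0.00057 × 12 = 0.0068 W/m².
CH₄: 0.036 × (√3491 − √686) = 0.036 × (59.0847 − 26.1916) = 0.036 × 32.8931 = 1.1842 W/m².
Total ΔF = 5.5816 + 0.2478 + 0.0068 + 1.1842 = 7.0204 W/m².
ΔT = λ ΔF = 0.69 × 7.02 = 4.8438 K.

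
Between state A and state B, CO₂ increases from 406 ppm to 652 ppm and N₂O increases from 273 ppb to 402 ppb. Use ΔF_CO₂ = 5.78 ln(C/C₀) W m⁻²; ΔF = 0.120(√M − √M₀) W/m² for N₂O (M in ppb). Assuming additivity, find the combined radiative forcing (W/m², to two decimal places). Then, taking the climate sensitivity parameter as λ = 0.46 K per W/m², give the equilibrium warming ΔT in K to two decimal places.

ΔF = 3.16 W/m²; ΔT = 1.45 K

CO₂: 5.78 × ln(652/406) = 5.78 × ln(1.60591) = 5.78 × 0.47369 = 2.7379 W/m².
N₂O: 0.120 × (√402 − √273) = 0.120 × (20.0499 − 16.5227) = 0.120 × 3.5272 = 0.4233 W/m².
Total ΔF = 2.7379 + 0.4233 = 3.1612 W/m².
ΔT = λ ΔF = 0.46 × 3.16 = 1.4536 K.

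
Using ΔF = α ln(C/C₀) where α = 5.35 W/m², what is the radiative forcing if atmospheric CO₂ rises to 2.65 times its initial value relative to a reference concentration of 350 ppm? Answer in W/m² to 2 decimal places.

ΔF = 5.35 × ln(2.65) = 5.35 × 0.97456 = 5.2139 W/m².

ΔF = 5.21 W/m²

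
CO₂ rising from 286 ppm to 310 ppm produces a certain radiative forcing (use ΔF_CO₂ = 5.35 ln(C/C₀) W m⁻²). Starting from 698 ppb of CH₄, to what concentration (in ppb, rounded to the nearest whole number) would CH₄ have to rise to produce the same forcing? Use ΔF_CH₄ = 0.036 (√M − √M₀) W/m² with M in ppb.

CO₂ forcing: 5.35 × ln(310/286) = 5.35 × 0.080580 = 0.43110 W/m².
Set 0.036(√M − √698) = 0.43110: √M = 0.43110/0.036 + √698 = 11.9750 + 26.4197 = 38.3947.
M = (38.3947)² = 1474.15 ppb.

M ≈ 1474 ppb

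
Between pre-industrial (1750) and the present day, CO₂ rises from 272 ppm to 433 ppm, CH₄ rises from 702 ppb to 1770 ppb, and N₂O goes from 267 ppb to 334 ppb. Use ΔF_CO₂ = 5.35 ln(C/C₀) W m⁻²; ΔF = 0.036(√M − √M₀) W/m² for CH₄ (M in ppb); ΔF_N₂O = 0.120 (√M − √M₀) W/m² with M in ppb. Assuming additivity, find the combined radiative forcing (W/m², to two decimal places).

CO₂: 5.35 × ln(433/272) = 5.35 × ln(1.59191) = 5.35 × 0.46493 = 2.4874 W/m².
CH₄: 0.036 × (√1770 − √702) = 0.036 × (42.0714 − 26.4953) = 0.036 × 15.5761 = 0.5607 W/m².
N₂O: 0.120 × (√334 − √267) = 0.120 × (18.2757 − 16.3401) = 0.120 × 1.9356 = 0.2323 W/m².
Total ΔF = 2.4874 + 0.5607 + 0.2323 = 3.2804 W/m².

ΔF = 3.28 W/m²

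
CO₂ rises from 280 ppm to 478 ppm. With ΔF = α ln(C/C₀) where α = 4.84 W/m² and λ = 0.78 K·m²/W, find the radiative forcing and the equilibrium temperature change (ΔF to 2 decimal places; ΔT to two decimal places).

ΔF = 2.59 W/m²; ΔT = 2.02 K

CO₂: 4.84 × ln(478/280) = 4.84 × ln(1.70714) = 4.84 × 0.53482 = 2.5885 W/m².
ΔT = λ ΔF = 0.78 × 2.59 = 2.0202 K.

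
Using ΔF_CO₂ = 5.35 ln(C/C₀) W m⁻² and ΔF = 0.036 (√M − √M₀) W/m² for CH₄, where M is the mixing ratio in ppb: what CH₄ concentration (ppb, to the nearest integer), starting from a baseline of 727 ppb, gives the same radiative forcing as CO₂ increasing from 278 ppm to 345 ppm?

M ≈ 3487 ppb

CO₂ forcing: 5.35 × ln(345/278) = 5.35 × 0.215923 = 1.15519 W/m².
Set 0.036(√M − √727) = 1.15519: √M = 1.15519/0.036 + √727 = 32.0886 + 26.9629 = 59.0515.
M = (59.0515)² = 3487.08 ppb.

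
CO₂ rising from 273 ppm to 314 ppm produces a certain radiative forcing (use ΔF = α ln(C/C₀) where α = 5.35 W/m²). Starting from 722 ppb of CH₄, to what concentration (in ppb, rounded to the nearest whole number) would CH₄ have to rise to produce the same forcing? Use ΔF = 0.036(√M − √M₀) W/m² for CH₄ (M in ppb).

CO₂ forcing: 5.35 × ln(314/273) = 5.35 × 0.139921 = 0.74858 W/m².
Set 0.036(√M − √722) = 0.74858: √M = 0.74858/0.036 + √722 = 20.7939 + 26.8701 = 47.6640.
M = (47.6640)² = 2271.86 ppb.

M ≈ 2272 ppb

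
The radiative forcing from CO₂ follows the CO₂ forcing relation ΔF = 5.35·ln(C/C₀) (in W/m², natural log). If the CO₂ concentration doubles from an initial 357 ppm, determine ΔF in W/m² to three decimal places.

Because the forcing depends only on the ratio C/C₀, the initial concentration does not enter.
ΔF = 5.35 × ln(2) = 5.35 × 0.69315 = 3.7084 W/m².

ΔF = 3.708 W/m²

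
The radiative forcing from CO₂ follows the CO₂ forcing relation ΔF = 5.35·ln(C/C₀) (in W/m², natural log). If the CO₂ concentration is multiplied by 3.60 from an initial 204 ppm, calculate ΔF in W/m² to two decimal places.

ΔF = 6.85 W/m²

ΔF = 5.35 × ln(3.60) = 5.35 × 1.28093 = 6.8530 W/m².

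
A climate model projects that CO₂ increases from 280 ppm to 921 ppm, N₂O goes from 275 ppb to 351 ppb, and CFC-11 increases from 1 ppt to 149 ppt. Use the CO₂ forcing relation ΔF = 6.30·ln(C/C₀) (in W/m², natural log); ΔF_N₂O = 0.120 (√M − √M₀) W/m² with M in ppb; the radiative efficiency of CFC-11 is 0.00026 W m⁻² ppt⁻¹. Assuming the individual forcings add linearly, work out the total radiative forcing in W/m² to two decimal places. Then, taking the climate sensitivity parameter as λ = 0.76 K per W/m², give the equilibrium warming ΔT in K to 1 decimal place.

ΔF = 7.80 W/m²; ΔT = 5.9 K

CO₂: 6.30 × ln(921/280) = 6.30 × ln(3.28929) = 6.30 × 1.19067 = 7.5012 W/m².
N₂O: 0.120 × (√351 − √275) = 0.120 × (18.7350 − 16.5831) = 0.120 × 2.1519 = 0.2582 W/m².
CFC-11: ΔF = 0.00026 × (149 − 1) = 0.00026 × 148 = 0.0385 W/m².
Total ΔF = 7.5012 + 0.2582 + 0.0385 = 7.7979 W/m².
ΔT = λ ΔF = 0.76 × 7.80 = 5.9280 K.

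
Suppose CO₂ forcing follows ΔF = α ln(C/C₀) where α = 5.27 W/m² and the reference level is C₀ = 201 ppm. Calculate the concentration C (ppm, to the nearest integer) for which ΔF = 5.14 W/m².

Set 5.27 ln(C/201) = 5.14, so ln(C/201) = 5.14/5.27 = 0.97533.
Then C/201 = e^0.97533 = 2.65204, giving C = 201 × 2.65204 = 533.06 ppm.

C ≈ 533 ppm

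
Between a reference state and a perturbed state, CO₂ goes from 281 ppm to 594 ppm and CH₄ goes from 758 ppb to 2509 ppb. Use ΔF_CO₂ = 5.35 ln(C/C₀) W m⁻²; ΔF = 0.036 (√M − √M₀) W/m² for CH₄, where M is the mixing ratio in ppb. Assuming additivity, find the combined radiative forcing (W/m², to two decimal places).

ΔF = 4.82 W/m²

CO₂: 5.35 × ln(594/281) = 5.35 × ln(2.11388) = 5.35 × 0.74853 = 4.0046 W/m².
CH₄: 0.036 × (√2509 − √758) = 0.036 × (50.0899 − 27.5318) = 0.036 × 22.5581 = 0.8121 W/m².
Total ΔF = 4.0046 + 0.8121 = 4.8167 W/m².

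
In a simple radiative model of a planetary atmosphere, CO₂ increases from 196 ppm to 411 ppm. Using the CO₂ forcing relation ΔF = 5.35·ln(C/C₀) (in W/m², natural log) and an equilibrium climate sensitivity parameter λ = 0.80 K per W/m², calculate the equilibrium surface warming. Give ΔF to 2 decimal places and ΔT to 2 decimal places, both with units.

ΔF = 3.96 W/m²; ΔT = 3.17 K

CO₂: 5.35 × ln(411/196) = 5.35 × ln(2.09694) = 5.35 × 0.74048 = 3.9616 W/m².
ΔT = λ ΔF = 0.80 × 3.96 = 3.1680 K.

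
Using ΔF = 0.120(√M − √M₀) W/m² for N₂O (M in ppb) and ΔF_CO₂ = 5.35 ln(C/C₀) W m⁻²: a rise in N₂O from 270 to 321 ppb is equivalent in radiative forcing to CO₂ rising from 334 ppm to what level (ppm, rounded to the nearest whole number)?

N₂O forcing: 0.120 × (√321 − √270) = 0.120 × (17.9165 − 16.4317) = 0.120 × 1.4848 = 0.17818 W/m².
Set 5.35 ln(C/334) = 0.17818: ln(C/334) = 0.17818/5.35 = 0.03330, so C = 334 × e^0.03330 = 334 × 1.03386 = 345.31 ppm.

C ≈ 345 ppm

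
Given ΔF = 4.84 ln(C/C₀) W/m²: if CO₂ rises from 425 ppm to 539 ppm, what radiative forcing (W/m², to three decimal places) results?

CO₂: 4.84 × ln(539/425) = 4.84 × ln(1.26824) = 4.84 × 0.23763 = 1.1501 W/m².

ΔF = 1.150 W/m²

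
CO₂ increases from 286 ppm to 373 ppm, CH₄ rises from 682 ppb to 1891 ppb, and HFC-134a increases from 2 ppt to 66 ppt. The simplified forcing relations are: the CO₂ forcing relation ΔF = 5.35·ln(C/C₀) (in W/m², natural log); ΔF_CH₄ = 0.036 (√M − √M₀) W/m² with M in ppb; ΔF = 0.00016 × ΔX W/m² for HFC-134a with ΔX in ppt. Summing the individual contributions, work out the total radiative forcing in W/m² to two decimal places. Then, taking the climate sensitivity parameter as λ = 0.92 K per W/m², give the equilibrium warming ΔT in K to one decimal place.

CO₂: 5.35 × ln(373/286) = 5.35 × ln(1.30420) = 5.35 × 0.26559 = 1.4209 W/m².
CH₄: 0.036 × (√1891 − √682) = 0.036 × (43.4856 − 26.1151) = 0.036 × 17.3705 = 0.6253 W/m².
HFC-134a: ΔF = 0.00016 × (66 − 2) = 0.00016 × 64 = 0.0102 W/m².
Total ΔF = 1.4209 + 0.6253 + 0.0102 = 2.0564 W/m².
ΔT = λ ΔF = 0.92 × 2.06 = 1.8952 K.

ΔF = 2.06 W/m²; ΔT = 1.9 K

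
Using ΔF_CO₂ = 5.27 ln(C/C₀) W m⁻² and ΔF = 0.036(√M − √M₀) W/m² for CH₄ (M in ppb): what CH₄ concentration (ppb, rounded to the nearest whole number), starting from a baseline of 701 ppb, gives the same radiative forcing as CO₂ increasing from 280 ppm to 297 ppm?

M ≈ 1232 ppb

CO₂ forcing: 5.27 × ln(297/280) = 5.27 × 0.058943 = 0.31063 W/m².
Set 0.036(√M − √701) = 0.31063: √M = 0.31063/0.036 + √701 = 8.6286 + 26.4764 = 35.1050.
M = (35.1050)² = 1232.36 ppb.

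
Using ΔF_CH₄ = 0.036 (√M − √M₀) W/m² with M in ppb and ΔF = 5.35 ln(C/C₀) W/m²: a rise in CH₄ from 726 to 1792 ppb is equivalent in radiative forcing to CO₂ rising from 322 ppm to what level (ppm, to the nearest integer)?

CH₄ forcing: 0.036 × (√1792 − √726) = 0.036 × (42.3320 − 26.9444) = 0.036 × 15.3876 = 0.55395 W/m².
Set 5.35 ln(C/322) = 0.55395: ln(C/322) = 0.55395/5.35 = 0.10354, so C = 322 × e^0.10354 = 322 × 1.10909 = 357.13 ppm.

C ≈ 357 ppm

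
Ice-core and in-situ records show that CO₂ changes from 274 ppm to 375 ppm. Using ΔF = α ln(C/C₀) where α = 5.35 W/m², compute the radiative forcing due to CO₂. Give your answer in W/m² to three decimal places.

CO₂: 5.35 × ln(375/274) = 5.35 × ln(1.36861) = 5.35 × 0.31380 = 1.6788 W/m².

ΔF = 1.679 W/m²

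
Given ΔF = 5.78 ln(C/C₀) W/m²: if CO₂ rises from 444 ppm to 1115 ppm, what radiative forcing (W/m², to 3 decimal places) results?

CO₂: 5.78 × ln(1115/444) = 5.78 × ln(2.51126) = 5.78 × 0.92078 = 5.3221 W/m².

ΔF = 5.322 W/m²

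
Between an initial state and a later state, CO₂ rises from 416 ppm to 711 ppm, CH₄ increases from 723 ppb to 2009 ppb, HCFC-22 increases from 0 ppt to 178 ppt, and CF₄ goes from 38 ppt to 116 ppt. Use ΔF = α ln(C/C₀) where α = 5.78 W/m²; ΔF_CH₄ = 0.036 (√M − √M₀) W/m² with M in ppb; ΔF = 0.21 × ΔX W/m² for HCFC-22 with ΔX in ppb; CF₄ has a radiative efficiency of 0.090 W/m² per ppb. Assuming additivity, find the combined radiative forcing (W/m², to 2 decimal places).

CO₂: 5.78 × ln(711/416) = 5.78 × ln(1.70913) = 5.78 × 0.53598 = 3.0980 W/m².
CH₄: 0.036 × (√2009 − √723) = 0.036 × (44.8219 − 26.8887) = 0.036 × 17.9332 = 0.6456 W/m².
HCFC-22: Δ = 178 − 0 = 178 ppt = 0.178 ppb; ΔF = 0.21 × 0.178 = 0.0374 W/m².
CF₄: Δ = 116 − 38 = 78 ppt = 0.078 ppb; ΔF = 0.090 × 0.078 = 0.0070 W/m².
Total ΔF = 3.0980 + 0.6456 + 0.0374 + 0.0070 = 3.7880 W/m².

ΔF = 3.79 W/m²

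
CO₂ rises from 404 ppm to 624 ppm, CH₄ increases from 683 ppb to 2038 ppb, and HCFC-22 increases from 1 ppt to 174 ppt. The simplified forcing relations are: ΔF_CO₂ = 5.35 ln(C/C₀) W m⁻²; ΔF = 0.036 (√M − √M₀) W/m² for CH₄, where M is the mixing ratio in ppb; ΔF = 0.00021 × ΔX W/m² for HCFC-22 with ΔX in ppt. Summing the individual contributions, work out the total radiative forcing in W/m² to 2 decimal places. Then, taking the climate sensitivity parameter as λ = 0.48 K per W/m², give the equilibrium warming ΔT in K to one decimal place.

CO₂: 5.35 × ln(624/404) = 5.35 × ln(1.54455) = 5.35 × 0.43473 = 2.3258 W/m².
CH₄: 0.036 × (√2038 − √683) = 0.036 × (45.1442 − 26.1343) = 0.036 × 19.0099 = 0.6844 W/m².
HCFC-22: ΔF = 0.00021 × (174 − 1) = 0.00021 × 173 = 0.0363 W/m².
Total ΔF = 2.3258 + 0.6844 + 0.0363 = 3.0465 W/m².
ΔT = λ ΔF = 0.48 × 3.05 = 1.4640 K.

ΔF = 3.05 W/m²; ΔT = 1.5 K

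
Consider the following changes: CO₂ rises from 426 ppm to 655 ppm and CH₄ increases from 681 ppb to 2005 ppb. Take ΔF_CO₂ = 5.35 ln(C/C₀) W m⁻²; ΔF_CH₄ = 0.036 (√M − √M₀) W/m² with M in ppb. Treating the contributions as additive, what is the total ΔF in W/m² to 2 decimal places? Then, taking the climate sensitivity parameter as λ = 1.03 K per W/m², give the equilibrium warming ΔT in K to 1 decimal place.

CO₂: 5.35 × ln(655/426) = 5.35 × ln(1.53756) = 5.35 × 0.43020 = 2.3016 W/m².
CH₄: 0.036 × (√2005 − √681) = 0.036 × (44.7772 − 26.0960) = 0.036 × 18.6812 = 0.6725 W/m².
Total ΔF = 2.3016 + 0.6725 = 2.9741 W/m².
ΔT = λ ΔF = 1.03 × 2.97 = 3.0591 K.

ΔF = 2.97 W/m²; ΔT = 3.1 K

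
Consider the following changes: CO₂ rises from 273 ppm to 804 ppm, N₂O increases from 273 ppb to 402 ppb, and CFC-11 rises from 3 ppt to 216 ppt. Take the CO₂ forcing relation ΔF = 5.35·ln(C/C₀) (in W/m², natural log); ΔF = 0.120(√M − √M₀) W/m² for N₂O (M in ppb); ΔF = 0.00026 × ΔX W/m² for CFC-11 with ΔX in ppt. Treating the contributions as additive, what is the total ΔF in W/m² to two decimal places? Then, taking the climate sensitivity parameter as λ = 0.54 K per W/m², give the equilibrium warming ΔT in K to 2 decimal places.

ΔF = 6.26 W/m²; ΔT = 3.38 K

CO₂: 5.35 × ln(804/273) = 5.35 × ln(2.94505) = 5.35 × 1.08013 = 5.7787 W/m².
N₂O: 0.120 × (√402 − √273) = 0.120 × (20.0499 − 16.5227) = 0.120 × 3.5272 = 0.4233 W/m².
CFC-11: ΔF = 0.00026 × (216 − 3) = 0.00026 × 213 = 0.0554 W/m².
Total ΔF = 5.7787 + 0.4233 + 0.0554 = 6.2574 W/m².
ΔT = λ ΔF = 0.54 × 6.26 = 3.3804 K.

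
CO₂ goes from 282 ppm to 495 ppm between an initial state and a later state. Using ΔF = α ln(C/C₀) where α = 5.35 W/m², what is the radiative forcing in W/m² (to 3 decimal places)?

CO₂: 5.35 × ln(495/282) = 5.35 × ln(1.75532) = 5.35 × 0.56265 = 3.0102 W/m².

ΔF = 3.010 W/m²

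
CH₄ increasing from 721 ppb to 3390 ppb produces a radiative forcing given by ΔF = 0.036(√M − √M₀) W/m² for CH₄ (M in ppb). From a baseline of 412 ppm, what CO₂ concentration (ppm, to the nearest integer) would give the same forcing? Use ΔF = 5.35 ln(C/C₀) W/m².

CH₄ forcing: 0.036 × (√3390 − √721) = 0.036 × (58.2237 − 26.8514) = 0.036 × 31.3723 = 1.12940 W/m².
Set 5.35 ln(C/412) = 1.12940: ln(C/412) = 1.12940/5.35 = 0.21110, so C = 412 × e^0.21110 = 412 × 1.23504 = 508.84 ppm.

C ≈ 509 ppm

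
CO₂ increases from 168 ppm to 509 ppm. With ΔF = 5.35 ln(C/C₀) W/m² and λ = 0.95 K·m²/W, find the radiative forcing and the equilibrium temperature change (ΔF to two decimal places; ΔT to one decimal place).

CO₂: 5.35 × ln(509/168) = 5.35 × ln(3.02976) = 5.35 × 1.10848 = 5.9304 W/m².
ΔT = λ ΔF = 0.95 × 5.93 = 5.6335 K.

ΔF = 5.93 W/m²; ΔT = 5.6 K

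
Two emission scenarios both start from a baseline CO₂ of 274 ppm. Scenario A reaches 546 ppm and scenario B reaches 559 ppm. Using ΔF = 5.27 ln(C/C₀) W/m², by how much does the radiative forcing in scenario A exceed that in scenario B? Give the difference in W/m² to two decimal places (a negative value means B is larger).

ΔF_A − ΔF_B = -0.12 W/m²

ΔF_A = 5.27 ln(546/274) = 5.27 × 0.68949 = 3.6336 W/m².
ΔF_B = 5.27 ln(559/274) = 5.27 × 0.71302 = 3.7576 W/m².
Difference: 3.6336 − 3.7576 = -0.1240 W/m².
(Equivalently, ΔF_A − ΔF_B = 5.27 ln(546/559) = 5.27 × -0.02353 = -0.1240 W/m².)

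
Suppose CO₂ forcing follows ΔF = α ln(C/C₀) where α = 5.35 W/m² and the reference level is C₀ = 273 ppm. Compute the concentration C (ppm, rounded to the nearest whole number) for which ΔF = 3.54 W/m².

Set 5.35 ln(C/273) = 3.54, so ln(C/273) = 3.54/5.35 = 0.66168.
Then C/273 = e^0.66168 = 1.93805, giving C = 273 × 1.93805 = 529.09 ppm.

C ≈ 529 ppm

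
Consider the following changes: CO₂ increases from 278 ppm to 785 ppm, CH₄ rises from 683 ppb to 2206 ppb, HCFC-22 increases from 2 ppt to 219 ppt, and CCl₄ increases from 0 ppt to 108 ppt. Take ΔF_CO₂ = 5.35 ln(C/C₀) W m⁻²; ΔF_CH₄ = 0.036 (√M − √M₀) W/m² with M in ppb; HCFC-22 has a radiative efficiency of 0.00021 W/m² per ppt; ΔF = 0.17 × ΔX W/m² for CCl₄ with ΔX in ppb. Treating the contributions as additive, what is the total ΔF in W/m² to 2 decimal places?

ΔF = 6.37 W/m²

CO₂: 5.35 × ln(785/278) = 5.35 × ln(2.82374) = 5.35 × 1.03806 = 5.5536 W/m².
CH₄: 0.036 × (√2206 − √683) = 0.036 × (46.9681 − 26.1343) = 0.036 × 20.8338 = 0.7500 W/m².
HCFC-22: ΔF = 0.00021 × (219 − 2) = 0.00021 × 217 = 0.0456 W/m².
CCl₄: Δ = 108 − 0 = 108 ppt = 0.108 ppb; ΔF = 0.17 × 0.108 = 0.0184 W/m².
Total ΔF = 5.5536 + 0.7500 + 0.0456 + 0.0184 = 6.3676 W/m².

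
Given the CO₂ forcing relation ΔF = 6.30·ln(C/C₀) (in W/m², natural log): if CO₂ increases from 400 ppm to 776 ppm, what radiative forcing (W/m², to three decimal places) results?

ΔF = 4.175 W/m²

CO₂ absorption bands are partially saturated, so forcing scales with the logarithm of the concentration ratio.
CO₂: 6.30 × ln(776/400) = 6.30 × ln(1.94000) = 6.30 × 0.66269 = 4.1749 W/m².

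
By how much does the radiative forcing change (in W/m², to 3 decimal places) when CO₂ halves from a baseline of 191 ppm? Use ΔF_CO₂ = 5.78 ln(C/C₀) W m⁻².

ΔF = 5.78 × ln(0.5) = 5.78 × -0.69315 = -4.0064 W/m².

ΔF = -4.006 W/m²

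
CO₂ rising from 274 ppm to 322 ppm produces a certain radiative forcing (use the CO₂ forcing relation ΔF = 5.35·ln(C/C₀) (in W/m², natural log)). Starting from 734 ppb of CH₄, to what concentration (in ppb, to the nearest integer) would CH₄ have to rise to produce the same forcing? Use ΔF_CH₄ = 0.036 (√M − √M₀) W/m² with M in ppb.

M ≈ 2609 ppb

CO₂ forcing: 5.35 × ln(322/274) = 5.35 × 0.161423 = 0.86361 W/m².
Set 0.036(√M − √734) = 0.86361: √M = 0.86361/0.036 + √734 = 23.9892 + 27.0924 = 51.0816.
M = (51.0816)² = 2609.33 ppb.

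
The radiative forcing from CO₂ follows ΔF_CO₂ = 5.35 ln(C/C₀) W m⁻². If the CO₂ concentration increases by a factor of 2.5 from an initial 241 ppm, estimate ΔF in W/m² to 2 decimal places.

Because the forcing depends only on the ratio C/C₀, the initial concentration does not enter.
ΔF = 5.35 × ln(2.5) = 5.35 × 0.91629 = 4.9022 W/m².

ΔF = 4.90 W/m²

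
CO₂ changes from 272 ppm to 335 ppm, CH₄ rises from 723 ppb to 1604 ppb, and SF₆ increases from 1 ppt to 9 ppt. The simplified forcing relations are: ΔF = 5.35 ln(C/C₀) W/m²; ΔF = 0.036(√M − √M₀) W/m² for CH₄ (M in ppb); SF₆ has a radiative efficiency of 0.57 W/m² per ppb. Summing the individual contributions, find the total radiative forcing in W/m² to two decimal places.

CO₂: 5.35 × ln(335/272) = 5.35 × ln(1.23162) = 5.35 × 0.20833 = 1.1146 W/m².
CH₄: 0.036 × (√1604 − √723) = 0.036 × (40.0500 − 26.8887) = 0.036 × 13.1613 = 0.4738 W/m².
SF₆: Δ = 9 − 1 = 8 ppt = 0.008 ppb; ΔF = 0.57 × 0.008 = 0.0046 W/m².
Total ΔF = 1.1146 + 0.4738 + 0.0046 = 1.5930 W/m².

ΔF = 1.59 W/m²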